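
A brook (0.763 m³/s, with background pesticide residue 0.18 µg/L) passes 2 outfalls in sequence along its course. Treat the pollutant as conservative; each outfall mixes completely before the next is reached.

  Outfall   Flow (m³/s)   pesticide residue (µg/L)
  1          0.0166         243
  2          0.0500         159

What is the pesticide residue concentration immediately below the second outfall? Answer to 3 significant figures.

Outfall 1: combined Q = 0.7796 m³/s; C = (0.7630·0.1800 + 0.01660·243.0)/0.7796 = 5.350 µg/L.
Outfall 2: combined Q = 0.8296 m³/s; C = (0.7796·5.350 + 0.05000·159.0)/0.8296 = 14.61 µg/L.

14.6 µg/L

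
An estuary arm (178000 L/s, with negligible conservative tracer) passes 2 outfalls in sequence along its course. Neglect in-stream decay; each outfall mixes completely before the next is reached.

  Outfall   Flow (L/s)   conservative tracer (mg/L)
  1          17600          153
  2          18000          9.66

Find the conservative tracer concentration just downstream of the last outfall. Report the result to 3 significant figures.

Outfall 1: combined Q = 195600 L/s; C = (178000·0 + 17600·153.0)/195600 = 13.77 mg/L.
Outfall 2: combined Q = 213600 L/s; C = (195600·13.77 + 18000·9.660)/213600 = 13.42 mg/L.

13.4 mg/L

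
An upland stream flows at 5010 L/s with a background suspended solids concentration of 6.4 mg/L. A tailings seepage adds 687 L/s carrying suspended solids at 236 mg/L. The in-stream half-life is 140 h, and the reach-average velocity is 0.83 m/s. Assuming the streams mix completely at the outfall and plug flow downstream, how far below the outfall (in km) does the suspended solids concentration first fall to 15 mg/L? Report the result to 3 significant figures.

495 km

Mass balance: C = (5010·6.400 + 687.0·236.0) / 5697 = 194200/5697 = 34.09 mg/L.
Half-life 140 h → k = ln 2 / 140 = 0.004951 h⁻¹ = 0.1188 d⁻¹.
Set 34.09·exp(−k·t) = 15 → t = ln(34.09/15)/k = 596900 s = 165.8 h.
Distance = v·t = 0.83·596900 = 495400 m = 495.4 km.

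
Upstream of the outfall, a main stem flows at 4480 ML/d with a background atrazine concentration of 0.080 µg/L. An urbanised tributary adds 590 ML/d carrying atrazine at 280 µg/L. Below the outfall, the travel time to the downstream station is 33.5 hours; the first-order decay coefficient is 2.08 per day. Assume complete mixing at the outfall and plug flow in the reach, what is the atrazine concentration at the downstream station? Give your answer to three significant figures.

1.79 µg/L

Mass balance: C = (4480·0.08000 + 590.0·280.0) / 5070 = 165600/5070 = 32.65 µg/L.
Decay over the reach: 32.65·exp(−kt) = 32.65·0.05484 = 1.791 µg/L.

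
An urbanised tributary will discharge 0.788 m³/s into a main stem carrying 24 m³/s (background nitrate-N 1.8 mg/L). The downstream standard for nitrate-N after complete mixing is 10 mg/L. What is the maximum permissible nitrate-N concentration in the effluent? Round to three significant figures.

260 mg/L

At the limit, (Qr·Cr + Qe·Cₑ)/(Qr + Qe) = 10:
Cₑ = (24.79·10 − 24.00·1.800) / 0.7880 = 259.7 mg/L.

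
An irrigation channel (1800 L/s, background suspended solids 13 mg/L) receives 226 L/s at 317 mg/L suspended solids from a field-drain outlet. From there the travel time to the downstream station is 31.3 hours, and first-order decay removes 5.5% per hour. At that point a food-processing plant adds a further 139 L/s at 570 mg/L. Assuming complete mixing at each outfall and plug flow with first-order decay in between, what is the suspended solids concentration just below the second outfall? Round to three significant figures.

Mixed concentration C = ΣQC/ΣQ = (1800·13.00 + 226.0·317.0) / 2026 = 95040/2026 = 46.91 mg/L; combined flow 2026 L/s.
5.5%/h lost → k = −ln(1 − 0.055) = 0.05657 h⁻¹.
After decay, C = 46.91 × e^(−kt) = 46.91 × 0.1702 = 7.985 mg/L.
At the second outfall, C = (2026·7.985 + 139.0·570.0) / (2026 + 139.0) = 44.07 mg/L.

44.1 mg/L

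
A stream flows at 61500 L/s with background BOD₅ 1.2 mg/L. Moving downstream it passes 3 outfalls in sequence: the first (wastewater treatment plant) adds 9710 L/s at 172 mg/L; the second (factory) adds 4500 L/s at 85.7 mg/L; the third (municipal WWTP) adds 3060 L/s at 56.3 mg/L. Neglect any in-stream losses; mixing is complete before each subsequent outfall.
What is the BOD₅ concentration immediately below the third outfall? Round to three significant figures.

29.2 mg/L

Below outfall 1: Q → 71210 L/s, C = (61500·1.200 + 9710·172.0)/71210 = 24.49 mg/L.
Below outfall 2: Q → 75710 L/s, C = (71210·24.49 + 4500·85.70)/75710 = 28.13 mg/L.
Below outfall 3: Q → 78770 L/s, C = (75710·28.13 + 3060·56.30)/78770 = 29.22 mg/L.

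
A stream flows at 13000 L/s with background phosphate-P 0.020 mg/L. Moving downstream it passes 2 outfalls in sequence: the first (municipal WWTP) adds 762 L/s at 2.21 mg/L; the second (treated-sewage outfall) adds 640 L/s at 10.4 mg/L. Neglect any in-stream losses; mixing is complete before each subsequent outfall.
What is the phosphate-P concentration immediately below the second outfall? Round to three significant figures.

0.597 mg/L

Below outfall 1: Q → 13760 L/s, C = (13000·0.02000 + 762.0·2.210)/13760 = 0.1413 mg/L.
Below outfall 2: Q → 14400 L/s, C = (13760·0.1413 + 640.0·10.40)/14400 = 0.5971 mg/L.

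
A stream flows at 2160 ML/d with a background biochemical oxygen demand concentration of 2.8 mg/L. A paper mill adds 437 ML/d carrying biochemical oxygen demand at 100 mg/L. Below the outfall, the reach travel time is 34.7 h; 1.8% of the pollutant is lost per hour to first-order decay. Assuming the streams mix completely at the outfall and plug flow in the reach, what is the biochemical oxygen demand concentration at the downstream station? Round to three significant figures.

Flow-weighted average: C = (2160·2.800 + 437.0·100.0) / 2597 = 49750/2597 = 19.16 mg/L.
1.8%/h lost → k = −ln(1 − 0.018) = 0.01816 h⁻¹.
First-order decay: C = 19.16·exp(−k·t) = 19.16·0.5324 = 10.20 mg/L.

10.2 mg/L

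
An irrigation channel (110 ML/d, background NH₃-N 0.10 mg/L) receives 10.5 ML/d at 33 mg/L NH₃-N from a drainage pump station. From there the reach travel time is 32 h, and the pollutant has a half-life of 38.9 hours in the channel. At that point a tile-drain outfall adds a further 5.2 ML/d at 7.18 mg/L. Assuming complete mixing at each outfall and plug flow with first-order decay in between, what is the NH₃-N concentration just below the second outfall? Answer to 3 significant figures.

Mixed concentration C = ΣQC/ΣQ = (110.0·0.1000 + 10.50·33.00) / 120.5 = 357.5/120.5 = 2.967 mg/L; combined flow 120.5 ML/d.
Half-life 38.9 h → k = ln 2 / 38.9 = 0.01782 h⁻¹ = 0.4276 d⁻¹.
Decay over the reach: 2.967·exp(−kt) = 2.967·0.5654 = 1.677 mg/L.
Second outfall: C = (120.5·1.677 + 5.200·7.180)/125.7 = 1.905 mg/L.

1.91 mg/L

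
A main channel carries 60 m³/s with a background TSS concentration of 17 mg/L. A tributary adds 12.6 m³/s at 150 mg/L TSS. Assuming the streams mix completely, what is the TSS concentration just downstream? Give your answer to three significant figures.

After mixing, C = (60.00·17.00 + 12.60·150.0) / 72.60 = 2910/72.60 = 40.08 mg/L.

40.1 mg/L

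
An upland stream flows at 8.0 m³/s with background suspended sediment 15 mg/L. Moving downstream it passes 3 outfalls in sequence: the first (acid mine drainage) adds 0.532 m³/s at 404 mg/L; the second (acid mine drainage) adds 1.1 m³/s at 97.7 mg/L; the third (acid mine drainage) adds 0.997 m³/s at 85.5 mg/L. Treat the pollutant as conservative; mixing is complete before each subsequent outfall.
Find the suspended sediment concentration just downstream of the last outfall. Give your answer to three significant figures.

Below outfall 1: Q → 8.532 m³/s, C = (8.000·15.00 + 0.5320·404.0)/8.532 = 39.26 mg/L.
Below outfall 2: Q → 9.632 m³/s, C = (8.532·39.26 + 1.100·97.70)/9.632 = 45.93 mg/L.
Below outfall 3: Q → 10.63 m³/s, C = (9.632·45.93 + 0.9970·85.50)/10.63 = 49.64 mg/L.

49.6 mg/L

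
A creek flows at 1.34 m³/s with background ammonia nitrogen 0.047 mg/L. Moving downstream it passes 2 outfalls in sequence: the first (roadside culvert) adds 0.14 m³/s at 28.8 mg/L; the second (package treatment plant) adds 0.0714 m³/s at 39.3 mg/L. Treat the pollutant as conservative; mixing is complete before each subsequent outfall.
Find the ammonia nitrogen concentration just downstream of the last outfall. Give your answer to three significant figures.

4.45 mg/L

Below outfall 1: Q → 1.480 m³/s, C = (1.340·0.04700 + 0.1400·28.80)/1.480 = 2.767 mg/L.
Below outfall 2: Q → 1.551 m³/s, C = (1.480·2.767 + 0.07140·39.30)/1.551 = 4.448 mg/L.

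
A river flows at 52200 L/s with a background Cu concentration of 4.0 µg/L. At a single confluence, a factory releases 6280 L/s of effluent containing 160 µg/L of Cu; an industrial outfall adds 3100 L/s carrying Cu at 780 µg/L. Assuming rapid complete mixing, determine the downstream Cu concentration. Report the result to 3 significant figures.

59.0 µg/L

After mixing, C = (52200·4.000 + 6280·160.0 + 3100·780.0) / 61580 = 3632000/61580 = 58.97 µg/L.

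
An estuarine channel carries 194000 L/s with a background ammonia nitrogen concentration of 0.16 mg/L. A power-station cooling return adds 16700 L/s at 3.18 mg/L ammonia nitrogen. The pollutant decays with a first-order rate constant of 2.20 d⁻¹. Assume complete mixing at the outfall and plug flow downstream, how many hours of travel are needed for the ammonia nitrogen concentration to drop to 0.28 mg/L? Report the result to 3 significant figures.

Flow-weighted average: C = (194000·0.1600 + 16700·3.180) / 210700 = 84150/210700 = 0.3994 mg/L.
0.3994·exp(−k·t) = 0.28 → t = ln(0.3994/0.28)/k = 13950 s = 3.874 h.

3.87 h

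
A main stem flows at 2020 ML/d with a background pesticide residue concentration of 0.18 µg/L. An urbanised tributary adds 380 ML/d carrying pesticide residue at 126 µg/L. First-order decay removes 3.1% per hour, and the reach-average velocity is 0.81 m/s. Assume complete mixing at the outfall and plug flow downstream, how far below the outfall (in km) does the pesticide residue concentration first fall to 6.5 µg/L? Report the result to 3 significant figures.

105 km

Mixed concentration C = ΣQC/ΣQ = (2020·0.1800 + 380.0·126.0) / 2400 = 48240/2400 = 20.10 µg/L.
3.1%/h lost → k = −ln(1 − 0.031) = 0.03149 h⁻¹.
Set 20.10·exp(−k·t) = 6.5 → t = ln(20.10/6.5)/k = 129100 s = 35.85 h.
Distance = v·t = 0.81·129100 = 104500 m = 104.5 km.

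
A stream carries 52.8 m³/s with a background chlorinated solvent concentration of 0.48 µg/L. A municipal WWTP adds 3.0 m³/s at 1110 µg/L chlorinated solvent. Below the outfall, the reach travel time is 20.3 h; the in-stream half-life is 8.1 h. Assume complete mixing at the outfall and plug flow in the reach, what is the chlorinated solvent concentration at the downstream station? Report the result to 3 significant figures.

Flow-weighted average: C = (52.80·0.4800 + 3.000·1110) / 55.80 = 3355/55.80 = 60.13 µg/L.
Half-life 8.1 h → k = ln 2 / 8.1 = 0.08557 h⁻¹ = 2.054 d⁻¹.
First-order decay: C = 60.13·exp(−k·t) = 60.13·0.1760 = 10.58 µg/L.

10.6 µg/L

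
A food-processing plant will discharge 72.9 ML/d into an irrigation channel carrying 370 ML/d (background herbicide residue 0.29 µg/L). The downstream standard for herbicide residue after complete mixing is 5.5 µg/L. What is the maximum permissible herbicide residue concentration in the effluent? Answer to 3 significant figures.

31.9 µg/L

At the limit, (Qr·Cr + Qe·Cₑ)/(Qr + Qe) = 5.5:
Cₑ = (442.9·5.5 − 370.0·0.2900) / 72.90 = 31.94 µg/L.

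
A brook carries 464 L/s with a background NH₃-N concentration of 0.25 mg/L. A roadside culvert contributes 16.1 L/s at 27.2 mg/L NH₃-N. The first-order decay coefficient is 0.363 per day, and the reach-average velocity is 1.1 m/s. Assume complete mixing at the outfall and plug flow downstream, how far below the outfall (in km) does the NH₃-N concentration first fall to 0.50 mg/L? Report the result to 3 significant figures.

219 km

Conservation of mass: C = (464.0·0.2500 + 16.10·27.20) / 480.1 = 553.9/480.1 = 1.154 mg/L.
Set 1.154·exp(−k·t) = 0.50 → t = ln(1.154/0.50)/k = 199000 s = 55.28 h.
Distance = v·t = 1.1·199000 = 218900 m = 218.9 km.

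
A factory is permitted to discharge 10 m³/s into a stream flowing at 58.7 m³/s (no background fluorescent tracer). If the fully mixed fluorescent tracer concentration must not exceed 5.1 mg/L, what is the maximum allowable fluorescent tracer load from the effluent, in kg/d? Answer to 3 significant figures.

Mass balance at the limit: 58.70·0 + 10.00·Cₑ = 68.70·5.1 → Cₑ = 35.04 mg/L.
Load = 10.00 m³/s × 35.04 g/m³ × 86 400 s/d = 30270 kg/d.

30300 kg/d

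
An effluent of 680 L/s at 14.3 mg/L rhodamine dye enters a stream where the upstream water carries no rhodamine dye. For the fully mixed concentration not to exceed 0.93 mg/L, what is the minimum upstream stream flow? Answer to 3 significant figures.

Set C_mix = 0.93: (Q·0 + 680.0·14.30) / (Q + 680.0) = 0.93
→ Q = 680.0·(14.30 − 0.93)/(0.93 − 0) = 9776 L/s.

9780 L/s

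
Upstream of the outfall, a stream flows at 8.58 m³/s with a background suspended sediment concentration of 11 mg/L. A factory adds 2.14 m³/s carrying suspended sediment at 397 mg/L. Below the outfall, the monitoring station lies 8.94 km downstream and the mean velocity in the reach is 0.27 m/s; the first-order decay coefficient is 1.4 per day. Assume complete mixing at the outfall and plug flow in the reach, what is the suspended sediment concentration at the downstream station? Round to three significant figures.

51.5 mg/L

Mass balance: C = (8.580·11.00 + 2.140·397.0) / 10.72 = 944.0/10.72 = 88.06 mg/L.
Travel time t = 8.94·1000 / 0.27 = 33110 s = 9.198 h.
Applying C = C₀e^(−kt): 88.06 × 0.5848 = 51.49 mg/L.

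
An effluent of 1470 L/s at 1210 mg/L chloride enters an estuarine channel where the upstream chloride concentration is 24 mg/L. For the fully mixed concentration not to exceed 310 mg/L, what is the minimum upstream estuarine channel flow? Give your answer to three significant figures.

4630 L/s

Set C_mix = 310: (Q·24.00 + 1470·1210) / (Q + 1470) = 310
→ Q = 1470·(1210 − 310)/(310 − 24.00) = 4626 L/s.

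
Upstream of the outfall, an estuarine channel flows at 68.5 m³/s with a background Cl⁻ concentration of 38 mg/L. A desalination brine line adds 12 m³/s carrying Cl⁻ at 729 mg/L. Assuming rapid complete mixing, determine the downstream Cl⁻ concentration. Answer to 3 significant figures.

141 mg/L

Conservation of mass: C = (68.50·38.00 + 12.00·729.0) / 80.50 = 11350/80.50 = 141.0 mg/L.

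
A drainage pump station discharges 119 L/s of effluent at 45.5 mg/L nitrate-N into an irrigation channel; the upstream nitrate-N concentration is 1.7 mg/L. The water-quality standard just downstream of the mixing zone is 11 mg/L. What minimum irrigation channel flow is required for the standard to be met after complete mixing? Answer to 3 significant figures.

441 L/s

Set C_mix = 11: (Q·1.700 + 119.0·45.50) / (Q + 119.0) = 11
→ Q = 119.0·(45.50 − 11)/(11 − 1.700) = 441.5 L/s.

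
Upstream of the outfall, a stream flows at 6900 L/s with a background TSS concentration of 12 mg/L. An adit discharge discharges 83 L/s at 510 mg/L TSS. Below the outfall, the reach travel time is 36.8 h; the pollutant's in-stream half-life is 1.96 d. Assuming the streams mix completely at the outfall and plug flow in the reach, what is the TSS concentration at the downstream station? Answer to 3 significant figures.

After mixing, C = (6900·12.00 + 83.00·510.0) / 6983 = 125100/6983 = 17.92 mg/L.
Half-life 1.96 d → k = ln 2 / 1.96 = 0.3536 d⁻¹.
After decay, C = 17.92 × e^(−kt) = 17.92 × 0.5814 = 10.42 mg/L.

10.4 mg/L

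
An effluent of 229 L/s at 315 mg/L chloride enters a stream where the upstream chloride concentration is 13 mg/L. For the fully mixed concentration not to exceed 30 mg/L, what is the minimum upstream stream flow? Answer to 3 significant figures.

Set C_mix = 30: (Q·13.00 + 229.0·315.0) / (Q + 229.0) = 30
→ Q = 229.0·(315.0 − 30)/(30 − 13.00) = 3839 L/s.

3840 L/s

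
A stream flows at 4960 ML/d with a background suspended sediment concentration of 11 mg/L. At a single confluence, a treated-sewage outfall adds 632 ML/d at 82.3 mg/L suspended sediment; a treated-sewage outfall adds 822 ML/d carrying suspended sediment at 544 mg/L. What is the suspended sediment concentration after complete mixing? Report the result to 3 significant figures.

Flow-weighted average: C = (4960·11.00 + 632.0·82.30 + 822.0·544.0) / 6414 = 553700/6414 = 86.33 mg/L.

86.3 mg/L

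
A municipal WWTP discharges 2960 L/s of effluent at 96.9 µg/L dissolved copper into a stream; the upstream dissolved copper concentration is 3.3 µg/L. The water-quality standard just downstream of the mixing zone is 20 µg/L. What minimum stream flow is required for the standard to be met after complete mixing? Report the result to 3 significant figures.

13600 L/s

Set C_mix = 20: (Q·3.300 + 2960·96.90) / (Q + 2960) = 20
→ Q = 2960·(96.90 − 20)/(20 − 3.300) = 13630 L/s.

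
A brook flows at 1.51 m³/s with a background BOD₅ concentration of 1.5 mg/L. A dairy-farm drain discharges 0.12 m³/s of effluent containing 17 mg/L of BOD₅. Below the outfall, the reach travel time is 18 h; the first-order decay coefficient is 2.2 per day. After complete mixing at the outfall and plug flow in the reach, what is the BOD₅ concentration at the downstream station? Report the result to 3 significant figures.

Flow-weighted average: C = (1.510·1.500 + 0.1200·17.00) / 1.630 = 4.305/1.630 = 2.641 mg/L.
After decay, C = 2.641 × e^(−kt) = 2.641 × 0.1920 = 0.5072 mg/L.

0.507 mg/L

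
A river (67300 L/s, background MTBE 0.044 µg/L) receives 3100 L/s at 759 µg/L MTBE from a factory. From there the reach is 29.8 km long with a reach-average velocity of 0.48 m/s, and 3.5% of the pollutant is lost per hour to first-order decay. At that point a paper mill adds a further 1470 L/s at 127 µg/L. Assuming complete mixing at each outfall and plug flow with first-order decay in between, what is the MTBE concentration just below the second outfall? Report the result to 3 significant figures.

Conservation of mass: C = (67300·0.04400 + 3100·759.0) / 70400 = 2356000/70400 = 33.46 µg/L; combined flow 70400 L/s.
Travel time t = 29.8·1000 / 0.48 = 62080 s = 17.25 h.
3.5%/h lost → k = −ln(1 − 0.035) = 0.03563 h⁻¹.
Applying C = C₀e^(−kt): 33.46 × 0.5410 = 18.10 µg/L.
At the second outfall, C = (70400·18.10 + 1470·127.0) / (70400 + 1470) = 20.33 µg/L.

20.3 µg/L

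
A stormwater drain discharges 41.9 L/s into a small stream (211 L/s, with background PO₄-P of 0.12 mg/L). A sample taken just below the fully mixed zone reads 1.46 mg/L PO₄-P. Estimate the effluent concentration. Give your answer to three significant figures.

Mass balance: 211.0·0.1200 + 41.90·Cₑ = 252.9·1.460
→ Cₑ = (252.9·1.460 − 211.0·0.1200) / 41.90 = 8.208 mg/L.

8.21 mg/L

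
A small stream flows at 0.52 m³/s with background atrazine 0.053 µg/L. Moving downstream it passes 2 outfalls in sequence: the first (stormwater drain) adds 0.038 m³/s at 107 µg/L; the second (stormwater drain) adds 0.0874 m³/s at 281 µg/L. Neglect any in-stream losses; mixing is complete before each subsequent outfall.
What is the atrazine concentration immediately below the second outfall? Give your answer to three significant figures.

Below outfall 1: Q → 0.5580 m³/s, C = (0.5200·0.05300 + 0.03800·107.0)/0.5580 = 7.336 µg/L.
Below outfall 2: Q → 0.6454 m³/s, C = (0.5580·7.336 + 0.08740·281.0)/0.6454 = 44.40 µg/L.

44.4 µg/L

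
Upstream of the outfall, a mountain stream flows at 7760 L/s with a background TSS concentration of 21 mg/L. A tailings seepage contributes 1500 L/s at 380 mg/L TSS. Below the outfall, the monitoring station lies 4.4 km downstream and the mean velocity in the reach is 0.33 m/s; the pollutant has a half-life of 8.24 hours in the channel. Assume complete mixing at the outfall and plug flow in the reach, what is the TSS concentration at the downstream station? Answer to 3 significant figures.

Mixed concentration C = ΣQC/ΣQ = (7760·21.00 + 1500·380.0) / 9260 = 733000/9260 = 79.15 mg/L.
Travel time t = 4.4·1000 / 0.33 = 13330 s = 3.704 h.
Half-life 8.24 h → k = ln 2 / 8.24 = 0.08412 h⁻¹ = 2.019 d⁻¹.
Applying C = C₀e^(−kt): 79.15 × 0.7323 = 57.96 mg/L.

58.0 mg/L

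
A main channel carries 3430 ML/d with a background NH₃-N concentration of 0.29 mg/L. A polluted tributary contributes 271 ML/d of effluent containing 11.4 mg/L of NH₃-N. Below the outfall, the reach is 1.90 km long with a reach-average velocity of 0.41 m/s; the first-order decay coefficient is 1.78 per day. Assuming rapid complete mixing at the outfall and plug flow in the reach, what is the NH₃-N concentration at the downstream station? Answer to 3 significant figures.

Flow-weighted average: C = (3430·0.2900 + 271.0·11.40) / 3701 = 4084/3701 = 1.104 mg/L.
Travel time t = 1.90·1000 / 0.41 = 4634 s = 1.287 h.
Applying C = C₀e^(−kt): 1.104 × 0.9089 = 1.003 mg/L.

1.00 mg/L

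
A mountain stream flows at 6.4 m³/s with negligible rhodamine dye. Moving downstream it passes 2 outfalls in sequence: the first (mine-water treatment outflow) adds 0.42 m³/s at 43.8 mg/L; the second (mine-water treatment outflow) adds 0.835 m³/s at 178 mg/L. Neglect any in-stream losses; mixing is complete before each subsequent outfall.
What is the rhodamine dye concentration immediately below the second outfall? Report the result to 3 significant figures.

After outfall 1: Q = 6.400 + 0.4200 = 6.820 m³/s; C = (6.400·0 + 0.4200·43.80)/6.820 = 2.697 mg/L.
After outfall 2: Q = 6.820 + 0.8350 = 7.655 m³/s; C = (6.820·2.697 + 0.8350·178.0)/7.655 = 21.82 mg/L.

21.8 mg/L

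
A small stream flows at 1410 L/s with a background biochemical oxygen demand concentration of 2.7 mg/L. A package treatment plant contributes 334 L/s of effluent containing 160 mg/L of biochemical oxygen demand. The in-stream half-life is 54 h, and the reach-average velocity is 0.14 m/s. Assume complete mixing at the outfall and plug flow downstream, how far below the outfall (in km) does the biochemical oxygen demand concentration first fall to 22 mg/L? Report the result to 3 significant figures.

Flow-weighted average: C = (1410·2.700 + 334.0·160.0) / 1744 = 57250/1744 = 32.83 mg/L.
Half-life 54 h → k = ln 2 / 54 = 0.01284 h⁻¹ = 0.3081 d⁻¹.
Set 32.83·exp(−k·t) = 22 → t = ln(32.83/22)/k = 112200 s = 31.17 h.
Distance = v·t = 0.14·112200 = 15710 m = 15.71 km.

15.7 km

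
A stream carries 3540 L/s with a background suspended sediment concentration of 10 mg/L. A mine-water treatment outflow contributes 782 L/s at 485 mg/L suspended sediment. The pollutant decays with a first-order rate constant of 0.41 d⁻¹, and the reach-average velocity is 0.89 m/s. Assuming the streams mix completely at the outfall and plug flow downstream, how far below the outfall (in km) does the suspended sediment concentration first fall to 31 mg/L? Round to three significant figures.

Mass balance: C = (3540·10.00 + 782.0·485.0) / 4322 = 414700/4322 = 95.94 mg/L.
Set 95.94·exp(−k·t) = 31 → t = ln(95.94/31)/k = 238100 s = 66.13 h.
Distance = v·t = 0.89·238100 = 211900 m = 211.9 km.

212 km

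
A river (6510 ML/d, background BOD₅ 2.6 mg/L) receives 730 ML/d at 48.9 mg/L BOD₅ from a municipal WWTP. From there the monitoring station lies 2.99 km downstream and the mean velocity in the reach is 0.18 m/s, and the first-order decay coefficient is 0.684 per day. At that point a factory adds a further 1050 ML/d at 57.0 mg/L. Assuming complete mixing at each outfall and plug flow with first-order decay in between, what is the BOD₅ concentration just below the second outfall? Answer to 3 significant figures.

Mass balance: C = (6510·2.600 + 730.0·48.90) / 7240 = 52620/7240 = 7.268 mg/L; combined flow 7240 ML/d.
Travel time t = 2.99·1000 / 0.18 = 16610 s = 4.614 h.
First-order decay: C = 7.268·exp(−k·t) = 7.268·0.8768 = 6.373 mg/L.
Second outfall: C = (7240·6.373 + 1050·57.00)/8290 = 12.79 mg/L.

12.8 mg/L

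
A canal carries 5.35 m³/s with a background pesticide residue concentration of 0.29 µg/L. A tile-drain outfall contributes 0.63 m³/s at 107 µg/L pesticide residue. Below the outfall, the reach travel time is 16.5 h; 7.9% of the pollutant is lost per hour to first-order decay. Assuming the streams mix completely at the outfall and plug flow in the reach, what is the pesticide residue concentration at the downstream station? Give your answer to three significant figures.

After mixing, C = (5.350·0.2900 + 0.6300·107.0) / 5.980 = 68.96/5.980 = 11.53 µg/L.
7.9%/h lost → k = −ln(1 − 0.079) = 0.08230 h⁻¹.
First-order decay: C = 11.53·exp(−k·t) = 11.53·0.2572 = 2.966 µg/L.

2.97 µg/L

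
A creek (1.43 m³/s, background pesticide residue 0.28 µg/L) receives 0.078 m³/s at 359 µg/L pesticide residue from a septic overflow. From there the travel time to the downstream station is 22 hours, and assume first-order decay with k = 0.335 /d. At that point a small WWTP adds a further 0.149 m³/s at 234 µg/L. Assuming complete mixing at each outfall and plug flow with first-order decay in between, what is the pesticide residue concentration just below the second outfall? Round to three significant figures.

33.7 µg/L

Flow-weighted average: C = (1.430·0.2800 + 0.07800·359.0) / 1.508 = 28.40/1.508 = 18.83 µg/L; combined flow 1.508 m³/s.
Decay over the reach: 18.83·exp(−kt) = 18.83·0.7356 = 13.85 µg/L.
At the second outfall, C = (1.508·13.85 + 0.1490·234.0) / (1.508 + 0.1490) = 33.65 µg/L.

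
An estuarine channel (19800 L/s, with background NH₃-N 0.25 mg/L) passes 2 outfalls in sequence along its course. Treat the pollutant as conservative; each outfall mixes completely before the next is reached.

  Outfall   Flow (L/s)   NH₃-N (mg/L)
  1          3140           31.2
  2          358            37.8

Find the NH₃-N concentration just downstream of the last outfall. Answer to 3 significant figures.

After outfall 1: Q = 19800 + 3140 = 22940 L/s; C = (19800·0.2500 + 3140·31.20)/22940 = 4.486 mg/L.
After outfall 2: Q = 22940 + 358.0 = 23300 L/s; C = (22940·4.486 + 358.0·37.80)/23300 = 4.998 mg/L.

5.00 mg/L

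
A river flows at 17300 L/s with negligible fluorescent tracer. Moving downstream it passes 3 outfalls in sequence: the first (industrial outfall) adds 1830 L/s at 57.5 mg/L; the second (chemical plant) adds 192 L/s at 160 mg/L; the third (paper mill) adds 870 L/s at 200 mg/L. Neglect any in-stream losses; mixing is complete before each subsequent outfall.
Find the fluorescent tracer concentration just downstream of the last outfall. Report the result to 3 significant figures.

15.3 mg/L

After outfall 1: Q = 17300 + 1830 = 19130 L/s; C = (17300·0 + 1830·57.50)/19130 = 5.501 mg/L.
After outfall 2: Q = 19130 + 192.0 = 19320 L/s; C = (19130·5.501 + 192.0·160.0)/19320 = 7.036 mg/L.
After outfall 3: Q = 19320 + 870.0 = 20190 L/s; C = (19320·7.036 + 870.0·200.0)/20190 = 15.35 mg/L.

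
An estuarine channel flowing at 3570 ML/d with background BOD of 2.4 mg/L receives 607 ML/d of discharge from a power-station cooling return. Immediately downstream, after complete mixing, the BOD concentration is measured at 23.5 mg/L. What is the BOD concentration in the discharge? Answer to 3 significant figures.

Mass balance: 3570·2.400 + 607.0·Cₑ = 4177·23.50
→ Cₑ = (4177·23.50 − 3570·2.400) / 607.0 = 147.6 mg/L.

148 mg/L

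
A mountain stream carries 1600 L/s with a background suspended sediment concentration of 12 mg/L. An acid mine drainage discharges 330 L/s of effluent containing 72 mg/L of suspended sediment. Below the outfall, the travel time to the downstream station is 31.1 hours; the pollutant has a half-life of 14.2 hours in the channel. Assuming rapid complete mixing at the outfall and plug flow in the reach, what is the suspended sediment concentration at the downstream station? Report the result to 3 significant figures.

Mass balance: C = (1600·12.00 + 330.0·72.00) / 1930 = 42960/1930 = 22.26 mg/L.
Half-life 14.2 h → k = ln 2 / 14.2 = 0.04881 h⁻¹ = 1.172 d⁻¹.
Applying C = C₀e^(−kt): 22.26 × 0.2191 = 4.878 mg/L.

4.88 mg/L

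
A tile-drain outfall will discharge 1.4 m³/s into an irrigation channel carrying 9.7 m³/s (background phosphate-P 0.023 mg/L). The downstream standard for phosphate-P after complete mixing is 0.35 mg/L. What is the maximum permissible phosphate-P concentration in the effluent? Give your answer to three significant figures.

2.62 mg/L

At the limit, (Qr·Cr + Qe·Cₑ)/(Qr + Qe) = 0.35:
Cₑ = (11.10·0.35 − 9.700·0.02300) / 1.400 = 2.616 mg/L.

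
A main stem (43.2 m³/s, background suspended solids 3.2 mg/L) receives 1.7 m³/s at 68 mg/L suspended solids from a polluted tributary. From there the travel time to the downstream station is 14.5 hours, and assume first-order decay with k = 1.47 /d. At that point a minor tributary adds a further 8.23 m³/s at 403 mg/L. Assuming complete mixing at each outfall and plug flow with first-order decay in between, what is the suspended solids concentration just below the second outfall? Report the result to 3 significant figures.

64.4 mg/L

Mass balance: C = (43.20·3.200 + 1.700·68.00) / 44.90 = 253.8/44.90 = 5.653 mg/L; combined flow 44.90 m³/s.
Decay over the reach: 5.653·exp(−kt) = 5.653·0.4114 = 2.326 mg/L.
Second outfall: C = (44.90·2.326 + 8.230·403.0)/53.13 = 64.39 mg/L.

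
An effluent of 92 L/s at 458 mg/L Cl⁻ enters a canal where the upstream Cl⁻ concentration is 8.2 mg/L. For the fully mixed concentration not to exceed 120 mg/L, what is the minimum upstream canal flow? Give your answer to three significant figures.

278 L/s

Set C_mix = 120: (Q·8.200 + 92.00·458.0) / (Q + 92.00) = 120
→ Q = 92.00·(458.0 − 120)/(120 − 8.200) = 278.1 L/s.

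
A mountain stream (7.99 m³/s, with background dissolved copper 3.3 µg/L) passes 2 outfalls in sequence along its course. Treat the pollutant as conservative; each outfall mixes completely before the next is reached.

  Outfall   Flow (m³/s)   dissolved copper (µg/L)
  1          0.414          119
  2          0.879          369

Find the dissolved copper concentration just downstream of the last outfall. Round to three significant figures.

Outfall 1: combined Q = 8.404 m³/s; C = (7.990·3.300 + 0.4140·119.0)/8.404 = 9.000 µg/L.
Outfall 2: combined Q = 9.283 m³/s; C = (8.404·9.000 + 0.8790·369.0)/9.283 = 43.09 µg/L.

43.1 µg/L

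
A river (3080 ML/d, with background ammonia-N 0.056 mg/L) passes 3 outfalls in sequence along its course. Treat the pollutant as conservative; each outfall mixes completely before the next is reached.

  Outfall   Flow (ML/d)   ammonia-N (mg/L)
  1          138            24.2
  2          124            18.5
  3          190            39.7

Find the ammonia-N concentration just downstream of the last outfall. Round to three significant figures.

Below outfall 1: Q → 3218 ML/d, C = (3080·0.05600 + 138.0·24.20)/3218 = 1.091 mg/L.
Below outfall 2: Q → 3342 ML/d, C = (3218·1.091 + 124.0·18.50)/3342 = 1.737 mg/L.
Below outfall 3: Q → 3532 ML/d, C = (3342·1.737 + 190.0·39.70)/3532 = 3.779 mg/L.

3.78 mg/L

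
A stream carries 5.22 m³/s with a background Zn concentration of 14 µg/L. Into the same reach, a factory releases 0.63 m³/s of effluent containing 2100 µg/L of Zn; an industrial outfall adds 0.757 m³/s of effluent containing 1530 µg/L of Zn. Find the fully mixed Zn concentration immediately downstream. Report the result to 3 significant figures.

387 µg/L

After mixing, C = (5.220·14.00 + 0.6300·2100 + 0.7570·1530) / 6.607 = 2554/6.607 = 386.6 µg/L.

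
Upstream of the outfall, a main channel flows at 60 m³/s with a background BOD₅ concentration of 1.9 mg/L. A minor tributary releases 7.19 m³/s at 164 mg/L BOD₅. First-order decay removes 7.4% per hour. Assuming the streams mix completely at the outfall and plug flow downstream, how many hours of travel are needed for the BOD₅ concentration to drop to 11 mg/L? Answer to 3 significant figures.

7.28 h

After mixing, C = (60.00·1.900 + 7.190·164.0) / 67.19 = 1293/67.19 = 19.25 mg/L.
7.4%/h lost → k = −ln(1 − 0.074) = 0.07688 h⁻¹.
19.25·exp(−k·t) = 11 → t = ln(19.25/11)/k = 26200 s = 7.276 h.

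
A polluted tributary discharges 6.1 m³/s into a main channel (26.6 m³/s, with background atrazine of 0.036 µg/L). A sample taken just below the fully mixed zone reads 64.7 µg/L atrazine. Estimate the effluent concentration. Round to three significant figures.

Mass balance: 26.60·0.03600 + 6.100·Cₑ = 32.70·64.70
→ Cₑ = (32.70·64.70 − 26.60·0.03600) / 6.100 = 346.7 µg/L.

347 µg/L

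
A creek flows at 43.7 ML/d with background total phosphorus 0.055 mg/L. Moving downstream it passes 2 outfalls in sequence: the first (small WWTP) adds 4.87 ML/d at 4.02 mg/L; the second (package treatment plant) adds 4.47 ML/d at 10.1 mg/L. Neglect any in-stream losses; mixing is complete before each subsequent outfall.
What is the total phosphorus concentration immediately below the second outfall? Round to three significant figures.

1.27 mg/L

Below outfall 1: Q → 48.57 ML/d, C = (43.70·0.05500 + 4.870·4.020)/48.57 = 0.4526 mg/L.
Below outfall 2: Q → 53.04 ML/d, C = (48.57·0.4526 + 4.470·10.10)/53.04 = 1.266 mg/L.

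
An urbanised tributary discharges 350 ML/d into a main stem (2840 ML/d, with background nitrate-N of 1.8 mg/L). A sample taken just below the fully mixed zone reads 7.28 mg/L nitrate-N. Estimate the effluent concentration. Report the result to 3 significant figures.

Mass balance: 2840·1.800 + 350.0·Cₑ = 3190·7.280
→ Cₑ = (3190·7.280 − 2840·1.800) / 350.0 = 51.75 mg/L.

51.7 mg/L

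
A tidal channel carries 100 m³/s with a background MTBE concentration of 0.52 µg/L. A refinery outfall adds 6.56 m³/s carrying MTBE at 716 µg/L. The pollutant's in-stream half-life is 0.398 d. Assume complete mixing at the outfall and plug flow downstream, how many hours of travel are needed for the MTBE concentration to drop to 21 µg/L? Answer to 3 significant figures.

After mixing, C = (100.0·0.5200 + 6.560·716.0) / 106.6 = 4749/106.6 = 44.57 µg/L.
Half-life 0.398 d → k = ln 2 / 0.398 = 1.742 d⁻¹.
44.57·exp(−k·t) = 21 → t = ln(44.57/21)/k = 37330 s = 10.37 h.

10.4 h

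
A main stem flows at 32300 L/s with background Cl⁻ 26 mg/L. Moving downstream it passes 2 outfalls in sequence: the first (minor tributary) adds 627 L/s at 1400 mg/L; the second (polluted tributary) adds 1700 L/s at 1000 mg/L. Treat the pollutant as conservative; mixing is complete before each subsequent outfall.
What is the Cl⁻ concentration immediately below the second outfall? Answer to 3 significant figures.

After outfall 1: Q = 32300 + 627.0 = 32930 L/s; C = (32300·26.00 + 627.0·1400)/32930 = 52.16 mg/L.
After outfall 2: Q = 32930 + 1700 = 34630 L/s; C = (32930·52.16 + 1700·1000)/34630 = 98.70 mg/L.

98.7 mg/L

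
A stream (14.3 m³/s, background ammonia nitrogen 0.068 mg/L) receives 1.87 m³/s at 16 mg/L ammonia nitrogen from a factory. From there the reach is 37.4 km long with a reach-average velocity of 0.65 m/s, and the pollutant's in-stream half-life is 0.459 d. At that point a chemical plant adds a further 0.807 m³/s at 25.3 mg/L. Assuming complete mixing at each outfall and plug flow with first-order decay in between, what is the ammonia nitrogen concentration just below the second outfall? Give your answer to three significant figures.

1.87 mg/L

Mixed concentration C = ΣQC/ΣQ = (14.30·0.06800 + 1.870·16.00) / 16.17 = 30.89/16.17 = 1.910 mg/L; combined flow 16.17 m³/s.
Travel time t = 37.4·1000 / 0.65 = 57540 s = 15.98 h.
Half-life 0.459 d → k = ln 2 / 0.459 = 1.510 d⁻¹.
Decay over the reach: 1.910·exp(−kt) = 1.910·0.3658 = 0.6988 mg/L.
Second outfall: C = (16.17·0.6988 + 0.8070·25.30)/16.98 = 1.868 mg/L.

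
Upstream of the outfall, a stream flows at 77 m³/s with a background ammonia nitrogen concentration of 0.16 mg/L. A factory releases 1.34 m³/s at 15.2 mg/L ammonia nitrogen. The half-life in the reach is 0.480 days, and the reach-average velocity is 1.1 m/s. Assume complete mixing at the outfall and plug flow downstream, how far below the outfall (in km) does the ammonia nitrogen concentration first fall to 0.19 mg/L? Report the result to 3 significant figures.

Conservation of mass: C = (77.00·0.1600 + 1.340·15.20) / 78.34 = 32.69/78.34 = 0.4173 mg/L.
Half-life 0.480 d → k = ln 2 / 0.480 = 1.444 d⁻¹.
Set 0.4173·exp(−k·t) = 0.19 → t = ln(0.4173/0.19)/k = 47070 s = 13.07 h.
Distance = v·t = 1.1·47070 = 51780 m = 51.78 km.

51.8 km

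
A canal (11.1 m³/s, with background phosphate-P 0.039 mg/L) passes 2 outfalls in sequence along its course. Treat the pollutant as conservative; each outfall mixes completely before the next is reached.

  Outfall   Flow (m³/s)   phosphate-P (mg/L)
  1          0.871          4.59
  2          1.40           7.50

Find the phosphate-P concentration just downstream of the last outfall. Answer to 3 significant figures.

Below outfall 1: Q → 11.97 m³/s, C = (11.10·0.03900 + 0.8710·4.590)/11.97 = 0.3701 mg/L.
Below outfall 2: Q → 13.37 m³/s, C = (11.97·0.3701 + 1.400·7.500)/13.37 = 1.117 mg/L.

1.12 mg/L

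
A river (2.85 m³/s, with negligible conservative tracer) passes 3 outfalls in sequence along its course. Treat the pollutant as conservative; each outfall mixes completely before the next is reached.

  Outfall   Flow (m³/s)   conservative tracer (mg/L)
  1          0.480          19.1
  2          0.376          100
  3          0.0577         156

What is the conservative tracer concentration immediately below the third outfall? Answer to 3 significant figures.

14.8 mg/L

Outfall 1: combined Q = 3.330 m³/s; C = (2.850·0 + 0.4800·19.10)/3.330 = 2.753 mg/L.
Outfall 2: combined Q = 3.706 m³/s; C = (3.330·2.753 + 0.3760·100.0)/3.706 = 12.62 mg/L.
Outfall 3: combined Q = 3.764 m³/s; C = (3.706·12.62 + 0.05770·156.0)/3.764 = 14.82 mg/L.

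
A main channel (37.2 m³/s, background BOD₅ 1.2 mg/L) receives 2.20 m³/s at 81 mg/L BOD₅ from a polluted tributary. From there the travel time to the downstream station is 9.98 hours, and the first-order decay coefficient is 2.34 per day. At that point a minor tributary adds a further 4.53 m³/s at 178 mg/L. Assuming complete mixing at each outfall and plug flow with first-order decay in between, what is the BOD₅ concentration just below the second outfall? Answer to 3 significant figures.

20.3 mg/L

Mass balance: C = (37.20·1.200 + 2.200·81.00) / 39.40 = 222.8/39.40 = 5.656 mg/L; combined flow 39.40 m³/s.
Decay over the reach: 5.656·exp(−kt) = 5.656·0.3779 = 2.138 mg/L.
Second outfall: C = (39.40·2.138 + 4.530·178.0)/43.93 = 20.27 mg/L.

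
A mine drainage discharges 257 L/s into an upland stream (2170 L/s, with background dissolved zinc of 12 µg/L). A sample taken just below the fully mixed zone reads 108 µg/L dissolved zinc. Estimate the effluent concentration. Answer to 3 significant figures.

Mass balance: 2170·12.00 + 257.0·Cₑ = 2427·108.0
→ Cₑ = (2427·108.0 − 2170·12.00) / 257.0 = 918.6 µg/L.

919 µg/L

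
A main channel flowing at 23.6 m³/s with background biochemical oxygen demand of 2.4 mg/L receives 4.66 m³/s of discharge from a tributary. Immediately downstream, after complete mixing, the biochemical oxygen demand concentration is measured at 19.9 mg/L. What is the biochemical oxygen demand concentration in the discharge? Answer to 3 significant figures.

109 mg/L

Mass balance: 23.60·2.400 + 4.660·Cₑ = 28.26·19.90
→ Cₑ = (28.26·19.90 − 23.60·2.400) / 4.660 = 108.5 mg/L.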